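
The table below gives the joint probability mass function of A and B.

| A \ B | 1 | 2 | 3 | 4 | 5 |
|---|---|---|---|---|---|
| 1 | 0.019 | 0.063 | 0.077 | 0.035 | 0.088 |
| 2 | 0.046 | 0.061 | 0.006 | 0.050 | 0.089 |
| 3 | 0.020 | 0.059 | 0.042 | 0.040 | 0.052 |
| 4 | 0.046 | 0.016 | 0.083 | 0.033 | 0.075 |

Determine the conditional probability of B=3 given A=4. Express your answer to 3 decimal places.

0.328

P(A=4) = 0.046 + 0.016 + 0.083 + 0.033 + 0.075 = 0.253.
P(B=3 | A=4) = 0.083/0.253 = 0.328.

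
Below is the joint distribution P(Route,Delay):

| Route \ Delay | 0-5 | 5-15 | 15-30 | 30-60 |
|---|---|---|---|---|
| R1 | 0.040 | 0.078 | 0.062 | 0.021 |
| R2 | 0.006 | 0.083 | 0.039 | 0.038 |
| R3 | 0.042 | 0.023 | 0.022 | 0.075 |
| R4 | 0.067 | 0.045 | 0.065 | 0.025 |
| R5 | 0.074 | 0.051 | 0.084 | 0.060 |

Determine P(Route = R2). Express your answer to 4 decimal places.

0.1660

P(Route=R2) = 0.006 + 0.083 + 0.039 + 0.038 = 0.166.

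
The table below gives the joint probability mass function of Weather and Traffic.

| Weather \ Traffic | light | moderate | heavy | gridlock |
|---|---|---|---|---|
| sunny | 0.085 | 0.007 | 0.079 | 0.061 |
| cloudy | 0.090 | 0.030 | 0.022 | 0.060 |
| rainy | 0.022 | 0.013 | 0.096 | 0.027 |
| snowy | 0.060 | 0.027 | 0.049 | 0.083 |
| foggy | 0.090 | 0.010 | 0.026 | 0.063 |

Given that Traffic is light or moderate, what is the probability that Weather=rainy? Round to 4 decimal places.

P(Traffic=light) = 0.085 + 0.090 + 0.022 + 0.060 + 0.090 = 0.347.
P(Traffic=moderate) = 0.007 + 0.030 + 0.013 + 0.027 + 0.010 = 0.087.
P(Traffic ∈ {light, moderate}) = 0.347 + 0.087 = 0.434; P(Weather=rainy, Traffic ∈ {light, moderate}) = 0.022 + 0.013 = 0.035.
P(Weather=rainy | Traffic ∈ {light, moderate}) = 0.035/0.434 = 0.0806.

0.0806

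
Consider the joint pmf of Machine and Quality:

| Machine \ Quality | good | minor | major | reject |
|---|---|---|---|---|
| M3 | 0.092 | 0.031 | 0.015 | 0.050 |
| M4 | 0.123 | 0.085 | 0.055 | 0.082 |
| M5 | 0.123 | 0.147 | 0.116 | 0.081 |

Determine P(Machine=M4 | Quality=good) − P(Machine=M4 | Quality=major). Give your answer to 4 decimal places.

P(Quality=good) = 0.092 + 0.123 + 0.123 = 0.338; P(Machine=M4 | Quality=good) = 0.123/0.338 = 0.36391.
P(Quality=major) = 0.015 + 0.055 + 0.116 = 0.186; P(Machine=M4 | Quality=major) = 0.055/0.186 = 0.29570.
Difference = 0.0682.

0.0682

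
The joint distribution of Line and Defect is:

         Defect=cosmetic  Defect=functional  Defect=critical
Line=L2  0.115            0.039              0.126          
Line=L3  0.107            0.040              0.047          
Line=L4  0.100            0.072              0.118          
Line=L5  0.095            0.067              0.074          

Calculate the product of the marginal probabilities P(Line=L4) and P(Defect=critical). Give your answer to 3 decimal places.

P(Line=L4) = 0.100 + 0.072 + 0.118 = 0.290.
P(Defect=critical) = 0.126 + 0.047 + 0.118 + 0.074 = 0.365.
Product: 0.290 × 0.365 = 0.106.

0.106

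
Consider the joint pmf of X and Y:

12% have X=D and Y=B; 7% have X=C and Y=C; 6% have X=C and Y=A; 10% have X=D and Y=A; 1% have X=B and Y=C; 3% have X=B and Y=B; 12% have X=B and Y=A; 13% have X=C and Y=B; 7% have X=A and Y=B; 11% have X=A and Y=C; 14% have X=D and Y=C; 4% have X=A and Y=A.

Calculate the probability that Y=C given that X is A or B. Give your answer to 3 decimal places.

P(X=A) = 0.04 + 0.07 + 0.11 = 0.22.
P(X=B) = 0.12 + 0.03 + 0.01 = 0.16.
P(X ∈ {A, B}) = 0.22 + 0.16 = 0.38; P(Y=C, X ∈ {A, B}) = 0.11 + 0.01 = 0.12.
P(Y=C | X ∈ {A, B}) = 0.12/0.38 = 0.316.

0.316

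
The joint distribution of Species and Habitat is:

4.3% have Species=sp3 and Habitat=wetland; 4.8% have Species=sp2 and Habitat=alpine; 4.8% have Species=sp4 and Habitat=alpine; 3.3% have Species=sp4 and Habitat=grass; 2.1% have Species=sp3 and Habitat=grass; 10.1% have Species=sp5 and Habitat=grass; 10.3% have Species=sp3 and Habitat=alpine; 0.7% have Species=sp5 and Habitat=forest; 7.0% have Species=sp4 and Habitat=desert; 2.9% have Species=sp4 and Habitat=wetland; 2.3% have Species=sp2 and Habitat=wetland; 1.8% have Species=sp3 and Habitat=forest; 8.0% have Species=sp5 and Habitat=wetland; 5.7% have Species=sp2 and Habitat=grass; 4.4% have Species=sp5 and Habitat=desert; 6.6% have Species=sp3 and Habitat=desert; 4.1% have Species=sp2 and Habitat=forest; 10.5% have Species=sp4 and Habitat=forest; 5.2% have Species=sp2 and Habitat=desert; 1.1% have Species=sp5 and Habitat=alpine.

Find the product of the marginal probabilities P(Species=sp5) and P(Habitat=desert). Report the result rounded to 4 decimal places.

0.0564

P(Species=sp5) = 0.007 + 0.101 + 0.080 + 0.044 + 0.011 = 0.243.
P(Habitat=desert) = 0.052 + 0.066 + 0.070 + 0.044 = 0.232.
Product: 0.243 × 0.232 = 0.0564.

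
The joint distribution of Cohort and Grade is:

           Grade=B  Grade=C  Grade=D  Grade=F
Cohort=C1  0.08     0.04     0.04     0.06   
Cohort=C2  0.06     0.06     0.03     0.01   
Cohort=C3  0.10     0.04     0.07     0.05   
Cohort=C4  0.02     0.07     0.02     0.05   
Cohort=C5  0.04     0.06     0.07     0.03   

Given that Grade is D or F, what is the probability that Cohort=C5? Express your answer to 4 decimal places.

P(Grade=D) = 0.04 + 0.03 + 0.07 + 0.02 + 0.07 = 0.23.
P(Grade=F) = 0.06 + 0.01 + 0.05 + 0.05 + 0.03 = 0.20.
P(Grade ∈ {D, F}) = 0.23 + 0.20 = 0.43; P(Cohort=C5, Grade ∈ {D, F}) = 0.07 + 0.03 = 0.10.
P(Cohort=C5 | Grade ∈ {D, F}) = 0.10/0.43 = 0.2326.

0.2326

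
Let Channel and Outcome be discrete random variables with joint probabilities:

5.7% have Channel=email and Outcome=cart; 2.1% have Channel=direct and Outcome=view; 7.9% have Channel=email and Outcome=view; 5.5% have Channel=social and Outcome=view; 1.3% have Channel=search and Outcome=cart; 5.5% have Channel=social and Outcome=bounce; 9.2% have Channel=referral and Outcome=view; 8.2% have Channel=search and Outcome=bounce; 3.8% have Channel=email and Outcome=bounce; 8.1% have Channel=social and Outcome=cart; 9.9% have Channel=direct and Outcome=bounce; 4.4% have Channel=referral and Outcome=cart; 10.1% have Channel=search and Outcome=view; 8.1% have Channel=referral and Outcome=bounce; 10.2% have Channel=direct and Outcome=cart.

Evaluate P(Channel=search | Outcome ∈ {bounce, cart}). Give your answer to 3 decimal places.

0.146

P(Outcome=bounce) = 0.038 + 0.082 + 0.055 + 0.099 + 0.081 = 0.355.
P(Outcome=cart) = 0.057 + 0.013 + 0.081 + 0.102 + 0.044 = 0.297.
P(Outcome ∈ {bounce, cart}) = 0.355 + 0.297 = 0.652; P(Channel=search, Outcome ∈ {bounce, cart}) = 0.082 + 0.013 = 0.095.
P(Channel=search | Outcome ∈ {bounce, cart}) = 0.095/0.652 = 0.146.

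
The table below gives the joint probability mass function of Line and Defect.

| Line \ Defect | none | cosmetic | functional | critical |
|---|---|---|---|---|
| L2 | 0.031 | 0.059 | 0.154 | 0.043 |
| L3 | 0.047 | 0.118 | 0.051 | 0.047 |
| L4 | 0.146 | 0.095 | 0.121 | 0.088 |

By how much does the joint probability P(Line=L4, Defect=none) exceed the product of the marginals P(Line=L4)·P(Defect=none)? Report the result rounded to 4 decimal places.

0.0452

P(Line=L4) = 0.146 + 0.095 + 0.121 + 0.088 = 0.450.
P(Defect=none) = 0.031 + 0.047 + 0.146 = 0.224.
P(Line=L4, Defect=none) − P(Line=L4)P(Defect=none) = 0.146 − 0.450×0.224 = 0.0452.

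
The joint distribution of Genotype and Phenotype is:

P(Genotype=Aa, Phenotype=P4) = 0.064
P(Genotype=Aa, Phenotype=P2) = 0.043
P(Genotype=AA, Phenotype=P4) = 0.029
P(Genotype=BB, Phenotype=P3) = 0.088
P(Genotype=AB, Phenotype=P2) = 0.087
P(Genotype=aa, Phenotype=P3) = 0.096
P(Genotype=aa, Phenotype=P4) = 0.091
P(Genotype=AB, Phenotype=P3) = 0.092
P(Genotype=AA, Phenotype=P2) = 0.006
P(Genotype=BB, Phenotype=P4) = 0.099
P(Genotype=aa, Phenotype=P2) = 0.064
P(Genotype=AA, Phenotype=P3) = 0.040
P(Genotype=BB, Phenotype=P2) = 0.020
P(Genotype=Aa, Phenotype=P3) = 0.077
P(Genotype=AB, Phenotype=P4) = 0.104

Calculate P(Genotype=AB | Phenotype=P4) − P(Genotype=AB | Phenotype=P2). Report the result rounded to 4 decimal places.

P(Phenotype=P4) = 0.029 + 0.064 + 0.091 + 0.104 + 0.099 = 0.387; P(Genotype=AB | Phenotype=P4) = 0.104/0.387 = 0.26873.
P(Phenotype=P2) = 0.006 + 0.043 + 0.064 + 0.087 + 0.020 = 0.220; P(Genotype=AB | Phenotype=P2) = 0.087/0.220 = 0.39545.
Difference = -0.1267.

-0.1267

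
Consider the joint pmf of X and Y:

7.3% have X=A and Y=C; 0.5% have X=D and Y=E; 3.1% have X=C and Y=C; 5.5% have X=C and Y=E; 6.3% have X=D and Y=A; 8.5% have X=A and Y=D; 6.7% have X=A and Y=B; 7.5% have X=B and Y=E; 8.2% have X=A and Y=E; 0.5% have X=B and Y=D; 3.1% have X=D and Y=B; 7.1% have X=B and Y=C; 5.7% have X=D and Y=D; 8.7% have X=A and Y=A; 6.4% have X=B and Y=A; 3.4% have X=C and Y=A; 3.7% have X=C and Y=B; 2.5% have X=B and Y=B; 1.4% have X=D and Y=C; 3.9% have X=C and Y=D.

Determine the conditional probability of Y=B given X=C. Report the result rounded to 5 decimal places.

P(X=C) = 0.034 + 0.037 + 0.031 + 0.039 + 0.055 = 0.196.
P(Y=B | X=C) = 0.037/0.196 = 0.18878.

0.18878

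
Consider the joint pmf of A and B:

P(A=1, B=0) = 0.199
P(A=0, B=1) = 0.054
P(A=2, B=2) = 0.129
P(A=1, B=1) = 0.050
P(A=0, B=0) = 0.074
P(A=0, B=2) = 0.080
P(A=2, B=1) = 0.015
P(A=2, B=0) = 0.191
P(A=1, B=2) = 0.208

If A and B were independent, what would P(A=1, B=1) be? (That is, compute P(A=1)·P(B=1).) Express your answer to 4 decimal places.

P(A=1) = 0.199 + 0.050 + 0.208 = 0.457.
P(B=1) = 0.054 + 0.050 + 0.015 = 0.119.
Product: 0.457 × 0.119 = 0.0544.

0.0544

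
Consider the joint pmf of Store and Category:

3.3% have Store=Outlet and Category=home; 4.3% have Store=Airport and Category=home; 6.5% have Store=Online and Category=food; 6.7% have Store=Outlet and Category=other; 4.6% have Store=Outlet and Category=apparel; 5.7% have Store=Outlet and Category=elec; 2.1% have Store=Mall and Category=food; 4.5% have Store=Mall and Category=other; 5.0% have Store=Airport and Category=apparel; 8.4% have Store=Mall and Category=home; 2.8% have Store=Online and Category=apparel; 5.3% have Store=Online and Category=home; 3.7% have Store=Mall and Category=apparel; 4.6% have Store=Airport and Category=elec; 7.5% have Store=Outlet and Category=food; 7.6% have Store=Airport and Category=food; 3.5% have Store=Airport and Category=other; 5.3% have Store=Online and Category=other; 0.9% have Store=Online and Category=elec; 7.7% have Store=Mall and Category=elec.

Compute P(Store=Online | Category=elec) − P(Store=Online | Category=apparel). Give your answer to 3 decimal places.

P(Category=elec) = 0.077 + 0.046 + 0.057 + 0.009 = 0.189; P(Store=Online | Category=elec) = 0.009/0.189 = 0.0476.
P(Category=apparel) = 0.037 + 0.050 + 0.046 + 0.028 = 0.161; P(Store=Online | Category=apparel) = 0.028/0.161 = 0.1739.
Difference = -0.126.

-0.126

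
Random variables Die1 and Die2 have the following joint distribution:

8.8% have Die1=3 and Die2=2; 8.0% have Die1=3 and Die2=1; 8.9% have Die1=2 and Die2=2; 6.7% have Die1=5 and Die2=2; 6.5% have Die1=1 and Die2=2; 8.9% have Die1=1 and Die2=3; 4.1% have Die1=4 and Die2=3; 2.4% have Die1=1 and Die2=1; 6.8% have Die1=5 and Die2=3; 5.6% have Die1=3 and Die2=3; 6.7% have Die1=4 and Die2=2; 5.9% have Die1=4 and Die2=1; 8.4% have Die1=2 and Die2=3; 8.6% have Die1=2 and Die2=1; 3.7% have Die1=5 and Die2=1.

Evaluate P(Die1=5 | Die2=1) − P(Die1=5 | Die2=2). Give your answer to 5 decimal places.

P(Die2=1) = 0.024 + 0.086 + 0.080 + 0.059 + 0.037 = 0.286; P(Die1=5 | Die2=1) = 0.037/0.286 = 0.129371.
P(Die2=2) = 0.065 + 0.089 + 0.088 + 0.067 + 0.067 = 0.376; P(Die1=5 | Die2=2) = 0.067/0.376 = 0.178191.
Difference = -0.04882.

-0.04882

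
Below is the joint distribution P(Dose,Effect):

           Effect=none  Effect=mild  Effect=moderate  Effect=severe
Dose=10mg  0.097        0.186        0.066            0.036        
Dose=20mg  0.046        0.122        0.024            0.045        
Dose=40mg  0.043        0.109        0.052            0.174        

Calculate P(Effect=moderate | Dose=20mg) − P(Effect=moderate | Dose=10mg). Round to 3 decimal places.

-0.070

P(Dose=20mg) = 0.046 + 0.122 + 0.024 + 0.045 = 0.237; P(Effect=moderate | Dose=20mg) = 0.024/0.237 = 0.1013.
P(Dose=10mg) = 0.097 + 0.186 + 0.066 + 0.036 = 0.385; P(Effect=moderate | Dose=10mg) = 0.066/0.385 = 0.1714.
Difference = -0.070.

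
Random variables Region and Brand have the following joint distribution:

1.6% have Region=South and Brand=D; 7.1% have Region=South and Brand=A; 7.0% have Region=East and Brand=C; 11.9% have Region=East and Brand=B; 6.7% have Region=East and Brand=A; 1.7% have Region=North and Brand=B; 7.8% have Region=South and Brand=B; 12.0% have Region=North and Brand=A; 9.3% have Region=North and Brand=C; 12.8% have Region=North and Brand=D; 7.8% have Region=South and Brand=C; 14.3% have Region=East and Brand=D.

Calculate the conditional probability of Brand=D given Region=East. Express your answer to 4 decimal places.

0.3584

P(Region=East) = 0.067 + 0.119 + 0.070 + 0.143 = 0.399.
P(Brand=D | Region=East) = 0.143/0.399 = 0.3584.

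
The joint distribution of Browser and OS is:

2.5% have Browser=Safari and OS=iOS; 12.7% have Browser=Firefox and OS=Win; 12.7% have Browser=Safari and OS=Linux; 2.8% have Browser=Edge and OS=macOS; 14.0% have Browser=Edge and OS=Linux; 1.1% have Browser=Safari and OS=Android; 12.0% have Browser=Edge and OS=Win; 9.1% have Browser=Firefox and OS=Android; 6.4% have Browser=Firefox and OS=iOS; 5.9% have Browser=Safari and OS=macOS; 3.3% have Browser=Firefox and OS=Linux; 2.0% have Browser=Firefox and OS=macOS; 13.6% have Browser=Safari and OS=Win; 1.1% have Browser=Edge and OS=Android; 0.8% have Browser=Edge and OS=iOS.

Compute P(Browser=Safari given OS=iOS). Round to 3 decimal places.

P(OS=iOS) = 0.064 + 0.025 + 0.008 = 0.097.
P(Browser=Safari | OS=iOS) = 0.025/0.097 = 0.258.

0.258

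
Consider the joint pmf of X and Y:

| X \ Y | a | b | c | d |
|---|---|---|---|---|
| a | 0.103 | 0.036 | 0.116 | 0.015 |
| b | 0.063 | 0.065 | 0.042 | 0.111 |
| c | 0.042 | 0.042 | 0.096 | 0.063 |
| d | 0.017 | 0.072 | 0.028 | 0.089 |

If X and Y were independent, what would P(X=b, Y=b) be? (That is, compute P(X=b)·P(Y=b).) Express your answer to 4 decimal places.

P(X=b) = 0.063 + 0.065 + 0.042 + 0.111 = 0.281.
P(Y=b) = 0.036 + 0.065 + 0.042 + 0.072 = 0.215.
Product: 0.281 × 0.215 = 0.0604.

0.0604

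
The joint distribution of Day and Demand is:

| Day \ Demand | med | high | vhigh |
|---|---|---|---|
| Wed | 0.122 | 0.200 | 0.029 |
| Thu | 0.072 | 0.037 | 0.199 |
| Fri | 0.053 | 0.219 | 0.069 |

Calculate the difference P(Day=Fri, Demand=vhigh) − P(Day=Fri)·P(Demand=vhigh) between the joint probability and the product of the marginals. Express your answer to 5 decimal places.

P(Day=Fri) = 0.053 + 0.219 + 0.069 = 0.341.
P(Demand=vhigh) = 0.029 + 0.199 + 0.069 = 0.297.
P(Day=Fri, Demand=vhigh) − P(Day=Fri)P(Demand=vhigh) = 0.069 − 0.341×0.297 = -0.03228.

-0.03228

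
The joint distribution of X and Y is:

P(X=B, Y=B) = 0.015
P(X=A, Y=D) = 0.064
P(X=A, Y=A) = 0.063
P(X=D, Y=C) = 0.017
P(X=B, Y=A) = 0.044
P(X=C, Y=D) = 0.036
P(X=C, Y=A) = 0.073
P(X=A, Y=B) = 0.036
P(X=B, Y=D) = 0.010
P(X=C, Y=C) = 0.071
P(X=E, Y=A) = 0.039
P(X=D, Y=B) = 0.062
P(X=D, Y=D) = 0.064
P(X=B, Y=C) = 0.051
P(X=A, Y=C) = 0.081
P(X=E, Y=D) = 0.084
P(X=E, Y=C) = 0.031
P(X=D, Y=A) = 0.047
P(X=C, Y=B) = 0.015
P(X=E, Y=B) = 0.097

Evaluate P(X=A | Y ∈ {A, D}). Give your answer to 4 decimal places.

0.2424

P(Y=A) = 0.063 + 0.044 + 0.073 + 0.047 + 0.039 = 0.266.
P(Y=D) = 0.064 + 0.010 + 0.036 + 0.064 + 0.084 = 0.258.
P(Y ∈ {A, D}) = 0.266 + 0.258 = 0.524; P(X=A, Y ∈ {A, D}) = 0.063 + 0.064 = 0.127.
P(X=A | Y ∈ {A, D}) = 0.127/0.524 = 0.2424.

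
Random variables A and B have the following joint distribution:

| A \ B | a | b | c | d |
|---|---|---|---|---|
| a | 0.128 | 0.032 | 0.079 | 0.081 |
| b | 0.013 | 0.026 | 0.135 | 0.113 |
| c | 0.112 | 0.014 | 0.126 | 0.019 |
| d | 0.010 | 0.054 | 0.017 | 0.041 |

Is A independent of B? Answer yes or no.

no

P(A=b) = 0.287 and P(B=a) = 0.263, so their product is 0.07548, but P(A=b, B=a) = 0.013. Since these differ, A and B are not independent.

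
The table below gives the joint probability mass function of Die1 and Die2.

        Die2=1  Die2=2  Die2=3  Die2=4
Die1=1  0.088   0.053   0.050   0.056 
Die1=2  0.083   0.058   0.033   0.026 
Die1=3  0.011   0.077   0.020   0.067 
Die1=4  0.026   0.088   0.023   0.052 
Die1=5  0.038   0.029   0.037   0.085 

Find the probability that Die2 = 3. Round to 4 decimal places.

0.1630

P(Die2=3) = 0.050 + 0.033 + 0.020 + 0.023 + 0.037 = 0.163.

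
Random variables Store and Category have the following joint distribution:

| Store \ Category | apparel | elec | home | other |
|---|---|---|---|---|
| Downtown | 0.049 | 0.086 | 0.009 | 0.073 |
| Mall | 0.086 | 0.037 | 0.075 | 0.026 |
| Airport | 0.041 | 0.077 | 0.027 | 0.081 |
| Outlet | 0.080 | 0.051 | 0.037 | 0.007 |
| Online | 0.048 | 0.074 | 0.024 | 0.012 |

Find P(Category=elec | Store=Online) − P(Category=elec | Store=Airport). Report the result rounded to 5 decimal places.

P(Store=Online) = 0.048 + 0.074 + 0.024 + 0.012 = 0.158; P(Category=elec | Store=Online) = 0.074/0.158 = 0.468354.
P(Store=Airport) = 0.041 + 0.077 + 0.027 + 0.081 = 0.226; P(Category=elec | Store=Airport) = 0.077/0.226 = 0.340708.
Difference = 0.12765.

0.12765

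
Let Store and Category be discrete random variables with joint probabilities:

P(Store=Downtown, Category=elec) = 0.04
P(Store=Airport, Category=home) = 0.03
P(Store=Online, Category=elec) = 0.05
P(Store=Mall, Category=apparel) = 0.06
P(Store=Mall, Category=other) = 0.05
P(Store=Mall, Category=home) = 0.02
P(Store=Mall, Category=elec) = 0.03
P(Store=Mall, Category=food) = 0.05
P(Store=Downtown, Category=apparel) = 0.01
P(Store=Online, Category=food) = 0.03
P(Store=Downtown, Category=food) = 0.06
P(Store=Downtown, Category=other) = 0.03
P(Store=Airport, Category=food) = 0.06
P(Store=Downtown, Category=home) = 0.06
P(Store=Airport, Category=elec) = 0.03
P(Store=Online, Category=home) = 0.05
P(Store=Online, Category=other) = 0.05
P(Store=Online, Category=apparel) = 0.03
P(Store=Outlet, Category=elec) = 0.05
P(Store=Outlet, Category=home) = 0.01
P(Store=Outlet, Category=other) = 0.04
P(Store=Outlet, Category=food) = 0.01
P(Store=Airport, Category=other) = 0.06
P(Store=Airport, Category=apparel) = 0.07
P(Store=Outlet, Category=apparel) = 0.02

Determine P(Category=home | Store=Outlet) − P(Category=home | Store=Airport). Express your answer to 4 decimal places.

-0.0431

P(Store=Outlet) = 0.01 + 0.02 + 0.05 + 0.01 + 0.04 = 0.13; P(Category=home | Store=Outlet) = 0.01/0.13 = 0.07692.
P(Store=Airport) = 0.06 + 0.07 + 0.03 + 0.03 + 0.06 = 0.25; P(Category=home | Store=Airport) = 0.03/0.25 = 0.12000.
Difference = -0.0431.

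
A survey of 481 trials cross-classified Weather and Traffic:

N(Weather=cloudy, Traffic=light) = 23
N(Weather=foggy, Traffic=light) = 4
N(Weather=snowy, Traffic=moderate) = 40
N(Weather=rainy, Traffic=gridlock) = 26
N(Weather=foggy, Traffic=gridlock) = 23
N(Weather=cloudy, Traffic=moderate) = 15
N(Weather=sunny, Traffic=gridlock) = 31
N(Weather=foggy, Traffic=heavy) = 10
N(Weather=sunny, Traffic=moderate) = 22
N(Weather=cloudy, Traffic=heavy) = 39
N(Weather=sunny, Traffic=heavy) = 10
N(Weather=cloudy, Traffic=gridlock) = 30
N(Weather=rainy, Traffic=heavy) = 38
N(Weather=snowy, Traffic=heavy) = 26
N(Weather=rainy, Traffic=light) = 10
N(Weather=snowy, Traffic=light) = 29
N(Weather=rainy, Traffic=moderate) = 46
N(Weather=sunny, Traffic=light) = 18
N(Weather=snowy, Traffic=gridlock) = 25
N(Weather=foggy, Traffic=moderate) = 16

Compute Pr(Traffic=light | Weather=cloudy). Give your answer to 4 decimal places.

0.2150

Total with Weather=cloudy: 23 + 15 + 39 + 30 = 107.
P(Traffic=light | Weather=cloudy) = 23/107 = 0.2150.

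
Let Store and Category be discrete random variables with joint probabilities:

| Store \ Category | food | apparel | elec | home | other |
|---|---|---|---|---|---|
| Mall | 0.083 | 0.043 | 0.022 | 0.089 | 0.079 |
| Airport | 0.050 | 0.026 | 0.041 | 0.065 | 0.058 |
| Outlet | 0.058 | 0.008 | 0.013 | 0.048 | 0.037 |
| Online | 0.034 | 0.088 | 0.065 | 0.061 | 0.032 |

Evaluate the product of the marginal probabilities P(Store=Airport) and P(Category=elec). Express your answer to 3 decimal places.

0.034

P(Store=Airport) = 0.050 + 0.026 + 0.041 + 0.065 + 0.058 = 0.240.
P(Category=elec) = 0.022 + 0.041 + 0.013 + 0.065 = 0.141.
Product: 0.240 × 0.141 = 0.034.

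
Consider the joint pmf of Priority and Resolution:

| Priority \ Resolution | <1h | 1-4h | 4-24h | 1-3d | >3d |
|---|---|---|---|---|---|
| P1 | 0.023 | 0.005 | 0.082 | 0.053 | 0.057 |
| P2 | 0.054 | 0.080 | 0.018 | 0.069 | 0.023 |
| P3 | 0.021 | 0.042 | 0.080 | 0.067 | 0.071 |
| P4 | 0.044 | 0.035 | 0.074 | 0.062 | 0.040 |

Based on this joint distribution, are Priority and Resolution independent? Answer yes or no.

P(Priority=P2) = 0.244 and P(Resolution=4-24h) = 0.254, so their product is 0.06198, but P(Priority=P2, Resolution=4-24h) = 0.018. Since these differ, Priority and Resolution are not independent.

no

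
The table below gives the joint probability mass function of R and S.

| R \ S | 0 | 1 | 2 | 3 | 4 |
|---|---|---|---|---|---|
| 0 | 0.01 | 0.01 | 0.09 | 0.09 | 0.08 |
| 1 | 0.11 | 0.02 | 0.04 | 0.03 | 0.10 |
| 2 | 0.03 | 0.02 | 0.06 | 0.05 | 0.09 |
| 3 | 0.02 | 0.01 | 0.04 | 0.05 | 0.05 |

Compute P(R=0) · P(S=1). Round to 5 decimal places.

0.01680

P(R=0) = 0.01 + 0.01 + 0.09 + 0.09 + 0.08 = 0.28.
P(S=1) = 0.01 + 0.02 + 0.02 + 0.01 = 0.06.
Product: 0.28 × 0.06 = 0.01680.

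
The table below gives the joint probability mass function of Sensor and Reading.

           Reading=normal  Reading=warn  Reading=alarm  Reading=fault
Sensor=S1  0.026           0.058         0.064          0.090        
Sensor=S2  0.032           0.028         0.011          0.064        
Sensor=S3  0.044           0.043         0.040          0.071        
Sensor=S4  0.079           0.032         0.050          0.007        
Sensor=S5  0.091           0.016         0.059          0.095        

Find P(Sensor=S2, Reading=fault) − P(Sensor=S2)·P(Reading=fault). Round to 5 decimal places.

P(Sensor=S2) = 0.032 + 0.028 + 0.011 + 0.064 = 0.135.
P(Reading=fault) = 0.090 + 0.064 + 0.071 + 0.007 + 0.095 = 0.327.
P(Sensor=S2, Reading=fault) − P(Sensor=S2)P(Reading=fault) = 0.064 − 0.135×0.327 = 0.01986.

0.01986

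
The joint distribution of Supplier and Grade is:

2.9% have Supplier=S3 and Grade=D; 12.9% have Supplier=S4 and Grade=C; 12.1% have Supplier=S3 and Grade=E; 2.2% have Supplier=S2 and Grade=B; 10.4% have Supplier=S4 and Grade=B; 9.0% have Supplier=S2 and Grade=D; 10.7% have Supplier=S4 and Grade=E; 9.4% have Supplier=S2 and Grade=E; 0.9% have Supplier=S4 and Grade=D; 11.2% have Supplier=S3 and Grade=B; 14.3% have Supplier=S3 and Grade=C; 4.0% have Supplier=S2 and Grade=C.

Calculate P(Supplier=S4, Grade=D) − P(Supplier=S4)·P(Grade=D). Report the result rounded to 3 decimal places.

-0.036

P(Supplier=S4) = 0.104 + 0.129 + 0.009 + 0.107 = 0.349.
P(Grade=D) = 0.090 + 0.029 + 0.009 = 0.128.
P(Supplier=S4, Grade=D) − P(Supplier=S4)P(Grade=D) = 0.009 − 0.349×0.128 = -0.036.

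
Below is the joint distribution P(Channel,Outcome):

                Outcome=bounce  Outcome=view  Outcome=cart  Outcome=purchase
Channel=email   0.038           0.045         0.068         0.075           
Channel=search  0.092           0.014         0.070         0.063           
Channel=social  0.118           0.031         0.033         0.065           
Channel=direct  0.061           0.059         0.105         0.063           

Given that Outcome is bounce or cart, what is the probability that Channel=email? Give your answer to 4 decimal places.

0.1812

P(Outcome=bounce) = 0.038 + 0.092 + 0.118 + 0.061 = 0.309.
P(Outcome=cart) = 0.068 + 0.070 + 0.033 + 0.105 = 0.276.
P(Outcome ∈ {bounce, cart}) = 0.309 + 0.276 = 0.585; P(Channel=email, Outcome ∈ {bounce, cart}) = 0.038 + 0.068 = 0.106.
P(Channel=email | Outcome ∈ {bounce, cart}) = 0.106/0.585 = 0.1812.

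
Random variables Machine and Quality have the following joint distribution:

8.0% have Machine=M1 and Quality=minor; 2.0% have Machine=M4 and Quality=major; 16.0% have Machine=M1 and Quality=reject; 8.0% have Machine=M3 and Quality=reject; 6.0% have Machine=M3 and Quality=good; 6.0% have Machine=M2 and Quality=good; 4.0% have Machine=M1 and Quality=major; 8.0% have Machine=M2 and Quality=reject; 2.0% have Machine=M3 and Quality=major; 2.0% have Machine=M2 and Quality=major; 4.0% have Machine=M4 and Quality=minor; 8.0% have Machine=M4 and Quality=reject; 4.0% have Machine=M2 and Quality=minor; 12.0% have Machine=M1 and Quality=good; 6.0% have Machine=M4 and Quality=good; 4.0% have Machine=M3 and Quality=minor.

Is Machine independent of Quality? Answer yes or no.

yes

Every cell satisfies P(Machine,Quality) = P(Machine)·P(Quality). For instance P(Machine=M1) = 0.400, P(Quality=minor) = 0.200, and 0.400×0.200 = 0.080 matches the joint entry. So Machine and Quality are independent.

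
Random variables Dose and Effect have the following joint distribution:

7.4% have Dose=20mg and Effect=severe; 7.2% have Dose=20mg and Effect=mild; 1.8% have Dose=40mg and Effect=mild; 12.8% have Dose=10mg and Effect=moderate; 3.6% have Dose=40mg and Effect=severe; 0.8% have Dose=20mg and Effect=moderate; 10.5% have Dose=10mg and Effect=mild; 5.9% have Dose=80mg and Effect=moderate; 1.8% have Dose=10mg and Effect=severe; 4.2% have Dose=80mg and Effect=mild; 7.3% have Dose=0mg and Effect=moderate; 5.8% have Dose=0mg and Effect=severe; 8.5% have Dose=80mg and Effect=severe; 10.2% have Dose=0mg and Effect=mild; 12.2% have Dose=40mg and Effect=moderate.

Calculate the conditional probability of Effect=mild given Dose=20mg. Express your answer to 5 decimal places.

0.46753

P(Dose=20mg) = 0.072 + 0.008 + 0.074 = 0.154.
P(Effect=mild | Dose=20mg) = 0.072/0.154 = 0.46753.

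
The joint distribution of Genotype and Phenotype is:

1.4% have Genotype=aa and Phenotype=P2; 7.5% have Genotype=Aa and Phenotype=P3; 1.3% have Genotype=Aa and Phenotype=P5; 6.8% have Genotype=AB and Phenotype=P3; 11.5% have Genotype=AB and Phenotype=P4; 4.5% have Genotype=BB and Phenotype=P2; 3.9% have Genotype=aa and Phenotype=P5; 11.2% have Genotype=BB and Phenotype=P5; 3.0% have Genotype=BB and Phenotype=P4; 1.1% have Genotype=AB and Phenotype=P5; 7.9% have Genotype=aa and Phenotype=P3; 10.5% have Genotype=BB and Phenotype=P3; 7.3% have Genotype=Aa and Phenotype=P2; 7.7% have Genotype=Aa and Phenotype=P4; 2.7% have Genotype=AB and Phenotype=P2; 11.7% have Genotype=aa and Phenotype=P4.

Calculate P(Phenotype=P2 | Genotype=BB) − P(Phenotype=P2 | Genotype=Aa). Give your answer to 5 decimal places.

-0.15261

P(Genotype=BB) = 0.045 + 0.105 + 0.030 + 0.112 = 0.292; P(Phenotype=P2 | Genotype=BB) = 0.045/0.292 = 0.154110.
P(Genotype=Aa) = 0.073 + 0.075 + 0.077 + 0.013 = 0.238; P(Phenotype=P2 | Genotype=Aa) = 0.073/0.238 = 0.306723.
Difference = -0.15261.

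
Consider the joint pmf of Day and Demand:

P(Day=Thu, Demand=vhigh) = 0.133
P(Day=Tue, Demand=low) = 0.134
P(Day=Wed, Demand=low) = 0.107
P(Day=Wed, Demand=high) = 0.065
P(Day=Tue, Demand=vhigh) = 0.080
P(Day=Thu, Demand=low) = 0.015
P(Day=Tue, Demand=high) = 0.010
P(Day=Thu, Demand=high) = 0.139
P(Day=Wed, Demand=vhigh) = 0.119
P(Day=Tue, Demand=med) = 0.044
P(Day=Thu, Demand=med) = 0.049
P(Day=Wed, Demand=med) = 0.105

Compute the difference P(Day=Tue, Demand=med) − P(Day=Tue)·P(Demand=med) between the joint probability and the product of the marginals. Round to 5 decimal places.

P(Day=Tue) = 0.134 + 0.044 + 0.010 + 0.080 = 0.268.
P(Demand=med) = 0.044 + 0.105 + 0.049 = 0.198.
P(Day=Tue, Demand=med) − P(Day=Tue)P(Demand=med) = 0.044 − 0.268×0.198 = -0.00906.

-0.00906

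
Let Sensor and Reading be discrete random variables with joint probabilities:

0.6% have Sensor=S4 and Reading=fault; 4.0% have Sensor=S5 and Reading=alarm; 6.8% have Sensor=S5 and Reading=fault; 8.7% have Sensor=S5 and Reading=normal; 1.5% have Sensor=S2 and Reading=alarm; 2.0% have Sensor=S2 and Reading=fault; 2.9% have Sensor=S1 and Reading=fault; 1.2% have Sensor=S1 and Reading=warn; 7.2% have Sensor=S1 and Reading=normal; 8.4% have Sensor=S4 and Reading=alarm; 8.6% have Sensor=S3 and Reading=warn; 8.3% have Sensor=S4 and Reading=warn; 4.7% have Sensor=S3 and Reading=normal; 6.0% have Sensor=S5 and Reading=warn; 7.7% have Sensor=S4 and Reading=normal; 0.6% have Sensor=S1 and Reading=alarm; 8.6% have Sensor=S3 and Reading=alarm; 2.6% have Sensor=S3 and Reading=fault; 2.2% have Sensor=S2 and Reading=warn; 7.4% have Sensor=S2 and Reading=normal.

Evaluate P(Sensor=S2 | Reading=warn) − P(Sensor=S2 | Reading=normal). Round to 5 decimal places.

P(Reading=warn) = 0.012 + 0.022 + 0.086 + 0.083 + 0.060 = 0.263; P(Sensor=S2 | Reading=warn) = 0.022/0.263 = 0.083650.
P(Reading=normal) = 0.072 + 0.074 + 0.047 + 0.077 + 0.087 = 0.357; P(Sensor=S2 | Reading=normal) = 0.074/0.357 = 0.207283.
Difference = -0.12363.

-0.12363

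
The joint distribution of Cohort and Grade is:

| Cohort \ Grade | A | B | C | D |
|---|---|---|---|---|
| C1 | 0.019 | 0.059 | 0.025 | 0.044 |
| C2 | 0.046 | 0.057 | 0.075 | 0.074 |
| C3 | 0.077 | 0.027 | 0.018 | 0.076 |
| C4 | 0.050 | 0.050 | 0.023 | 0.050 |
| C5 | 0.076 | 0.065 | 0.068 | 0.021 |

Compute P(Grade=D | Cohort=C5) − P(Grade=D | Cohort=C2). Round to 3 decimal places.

-0.202

P(Cohort=C5) = 0.076 + 0.065 + 0.068 + 0.021 = 0.230; P(Grade=D | Cohort=C5) = 0.021/0.230 = 0.0913.
P(Cohort=C2) = 0.046 + 0.057 + 0.075 + 0.074 = 0.252; P(Grade=D | Cohort=C2) = 0.074/0.252 = 0.2937.
Difference = -0.202.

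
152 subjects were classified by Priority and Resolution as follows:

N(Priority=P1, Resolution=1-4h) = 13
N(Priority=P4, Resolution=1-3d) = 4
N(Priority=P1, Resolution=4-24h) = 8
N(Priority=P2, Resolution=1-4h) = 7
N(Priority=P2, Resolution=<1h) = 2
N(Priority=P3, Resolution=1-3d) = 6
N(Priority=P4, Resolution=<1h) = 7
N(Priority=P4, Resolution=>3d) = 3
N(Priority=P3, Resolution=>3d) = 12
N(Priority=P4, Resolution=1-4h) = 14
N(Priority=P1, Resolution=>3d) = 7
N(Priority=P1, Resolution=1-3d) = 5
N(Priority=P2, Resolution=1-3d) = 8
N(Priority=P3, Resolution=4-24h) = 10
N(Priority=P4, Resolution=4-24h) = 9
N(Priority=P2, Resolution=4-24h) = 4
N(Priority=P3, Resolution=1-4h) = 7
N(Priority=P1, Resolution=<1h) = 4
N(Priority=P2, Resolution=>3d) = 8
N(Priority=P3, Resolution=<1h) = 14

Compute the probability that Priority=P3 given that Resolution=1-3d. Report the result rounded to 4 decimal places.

Total with Resolution=1-3d: 5 + 8 + 6 + 4 = 23.
P(Priority=P3 | Resolution=1-3d) = 6/23 = 0.2609.

0.2609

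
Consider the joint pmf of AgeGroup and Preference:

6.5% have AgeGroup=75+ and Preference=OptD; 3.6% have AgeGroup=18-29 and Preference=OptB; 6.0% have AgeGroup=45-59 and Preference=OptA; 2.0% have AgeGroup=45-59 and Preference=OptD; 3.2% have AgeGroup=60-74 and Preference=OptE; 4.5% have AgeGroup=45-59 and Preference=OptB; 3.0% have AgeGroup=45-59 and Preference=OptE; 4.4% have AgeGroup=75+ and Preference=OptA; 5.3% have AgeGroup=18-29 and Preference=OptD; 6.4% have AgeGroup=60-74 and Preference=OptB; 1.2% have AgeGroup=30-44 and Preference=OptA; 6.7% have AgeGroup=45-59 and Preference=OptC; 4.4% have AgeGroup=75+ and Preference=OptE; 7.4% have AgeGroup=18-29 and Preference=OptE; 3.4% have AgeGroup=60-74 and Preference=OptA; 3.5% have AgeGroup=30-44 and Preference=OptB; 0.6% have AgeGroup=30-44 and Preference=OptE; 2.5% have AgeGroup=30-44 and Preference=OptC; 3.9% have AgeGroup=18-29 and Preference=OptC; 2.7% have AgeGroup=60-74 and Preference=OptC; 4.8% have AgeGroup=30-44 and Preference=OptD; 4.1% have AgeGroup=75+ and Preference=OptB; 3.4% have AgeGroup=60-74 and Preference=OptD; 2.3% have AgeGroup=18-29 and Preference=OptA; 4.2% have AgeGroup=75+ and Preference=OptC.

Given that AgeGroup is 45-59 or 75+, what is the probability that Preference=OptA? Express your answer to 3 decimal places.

P(AgeGroup=45-59) = 0.060 + 0.045 + 0.067 + 0.020 + 0.030 = 0.222.
P(AgeGroup=75+) = 0.044 + 0.041 + 0.042 + 0.065 + 0.044 = 0.236.
P(AgeGroup ∈ {45-59, 75+}) = 0.222 + 0.236 = 0.458; P(Preference=OptA, AgeGroup ∈ {45-59, 75+}) = 0.060 + 0.044 = 0.104.
P(Preference=OptA | AgeGroup ∈ {45-59, 75+}) = 0.104/0.458 = 0.227.

0.227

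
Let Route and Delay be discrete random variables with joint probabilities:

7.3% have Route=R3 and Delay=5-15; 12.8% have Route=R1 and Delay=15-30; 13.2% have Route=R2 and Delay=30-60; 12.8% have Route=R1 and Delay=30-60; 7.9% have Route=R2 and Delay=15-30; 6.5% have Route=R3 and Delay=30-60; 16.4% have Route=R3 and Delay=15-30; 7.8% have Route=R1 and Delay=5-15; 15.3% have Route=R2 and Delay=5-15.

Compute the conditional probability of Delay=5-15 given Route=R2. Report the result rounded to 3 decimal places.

0.420

P(Route=R2) = 0.153 + 0.079 + 0.132 = 0.364.
P(Delay=5-15 | Route=R2) = 0.153/0.364 = 0.420.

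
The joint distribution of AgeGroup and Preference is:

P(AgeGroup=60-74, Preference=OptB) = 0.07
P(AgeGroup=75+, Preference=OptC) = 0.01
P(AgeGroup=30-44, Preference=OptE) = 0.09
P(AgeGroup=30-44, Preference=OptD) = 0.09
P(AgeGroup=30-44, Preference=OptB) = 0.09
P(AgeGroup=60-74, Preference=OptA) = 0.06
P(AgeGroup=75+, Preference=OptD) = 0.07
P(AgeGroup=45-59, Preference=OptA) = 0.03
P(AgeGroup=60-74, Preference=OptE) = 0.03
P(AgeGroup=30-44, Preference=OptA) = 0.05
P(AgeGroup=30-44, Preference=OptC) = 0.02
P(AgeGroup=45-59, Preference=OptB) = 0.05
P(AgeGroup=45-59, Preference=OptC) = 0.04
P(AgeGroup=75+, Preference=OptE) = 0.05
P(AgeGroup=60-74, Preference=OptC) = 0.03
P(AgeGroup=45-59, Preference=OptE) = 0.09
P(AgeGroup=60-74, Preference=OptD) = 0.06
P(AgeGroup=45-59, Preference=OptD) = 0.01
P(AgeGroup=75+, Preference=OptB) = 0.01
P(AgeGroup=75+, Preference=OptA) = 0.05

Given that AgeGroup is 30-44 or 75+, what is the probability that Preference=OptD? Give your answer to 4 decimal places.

0.3019

P(AgeGroup=30-44) = 0.05 + 0.09 + 0.02 + 0.09 + 0.09 = 0.34.
P(AgeGroup=75+) = 0.05 + 0.01 + 0.01 + 0.07 + 0.05 = 0.19.
P(AgeGroup ∈ {30-44, 75+}) = 0.34 + 0.19 = 0.53; P(Preference=OptD, AgeGroup ∈ {30-44, 75+}) = 0.09 + 0.07 = 0.16.
P(Preference=OptD | AgeGroup ∈ {30-44, 75+}) = 0.16/0.53 = 0.3019.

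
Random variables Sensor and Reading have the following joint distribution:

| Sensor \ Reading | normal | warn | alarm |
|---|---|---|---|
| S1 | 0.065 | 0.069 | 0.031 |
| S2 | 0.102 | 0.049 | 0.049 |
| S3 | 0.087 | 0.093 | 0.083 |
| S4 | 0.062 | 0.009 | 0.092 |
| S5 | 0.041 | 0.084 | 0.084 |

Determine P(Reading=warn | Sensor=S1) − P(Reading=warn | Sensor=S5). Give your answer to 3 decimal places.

P(Sensor=S1) = 0.065 + 0.069 + 0.031 = 0.165; P(Reading=warn | Sensor=S1) = 0.069/0.165 = 0.4182.
P(Sensor=S5) = 0.041 + 0.084 + 0.084 = 0.209; P(Reading=warn | Sensor=S5) = 0.084/0.209 = 0.4019.
Difference = 0.016.

0.016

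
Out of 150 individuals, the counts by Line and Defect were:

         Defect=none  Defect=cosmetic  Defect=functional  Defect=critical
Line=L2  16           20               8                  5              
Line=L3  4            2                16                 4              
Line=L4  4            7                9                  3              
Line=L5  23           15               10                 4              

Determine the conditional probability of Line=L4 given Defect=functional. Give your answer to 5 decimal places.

0.20930

Total with Defect=functional: 8 + 16 + 9 + 10 = 43.
P(Line=L4 | Defect=functional) = 9/43 = 0.20930.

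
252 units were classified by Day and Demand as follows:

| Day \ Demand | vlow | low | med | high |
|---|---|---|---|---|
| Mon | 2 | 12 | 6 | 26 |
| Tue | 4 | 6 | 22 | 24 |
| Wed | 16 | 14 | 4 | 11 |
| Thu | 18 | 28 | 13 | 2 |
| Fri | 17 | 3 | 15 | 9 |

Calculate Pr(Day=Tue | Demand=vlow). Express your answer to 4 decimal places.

Total with Demand=vlow: 2 + 4 + 16 + 18 + 17 = 57.
P(Day=Tue | Demand=vlow) = 4/57 = 0.0702.

0.0702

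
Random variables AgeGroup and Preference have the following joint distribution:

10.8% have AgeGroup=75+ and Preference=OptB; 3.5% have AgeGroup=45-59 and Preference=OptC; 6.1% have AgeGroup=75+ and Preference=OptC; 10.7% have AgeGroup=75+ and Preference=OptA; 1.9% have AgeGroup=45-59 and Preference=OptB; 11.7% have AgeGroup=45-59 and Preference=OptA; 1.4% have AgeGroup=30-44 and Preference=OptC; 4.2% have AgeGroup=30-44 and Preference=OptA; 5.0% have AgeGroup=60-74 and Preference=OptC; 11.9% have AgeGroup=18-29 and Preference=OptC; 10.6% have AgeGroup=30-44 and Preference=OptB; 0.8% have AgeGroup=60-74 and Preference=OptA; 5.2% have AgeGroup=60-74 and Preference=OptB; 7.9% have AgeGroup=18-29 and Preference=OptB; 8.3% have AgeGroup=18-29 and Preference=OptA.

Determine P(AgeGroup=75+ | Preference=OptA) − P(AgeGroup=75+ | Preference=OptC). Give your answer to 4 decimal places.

P(Preference=OptA) = 0.083 + 0.042 + 0.117 + 0.008 + 0.107 = 0.357; P(AgeGroup=75+ | Preference=OptA) = 0.107/0.357 = 0.29972.
P(Preference=OptC) = 0.119 + 0.014 + 0.035 + 0.050 + 0.061 = 0.279; P(AgeGroup=75+ | Preference=OptC) = 0.061/0.279 = 0.21864.
Difference = 0.0811.

0.0811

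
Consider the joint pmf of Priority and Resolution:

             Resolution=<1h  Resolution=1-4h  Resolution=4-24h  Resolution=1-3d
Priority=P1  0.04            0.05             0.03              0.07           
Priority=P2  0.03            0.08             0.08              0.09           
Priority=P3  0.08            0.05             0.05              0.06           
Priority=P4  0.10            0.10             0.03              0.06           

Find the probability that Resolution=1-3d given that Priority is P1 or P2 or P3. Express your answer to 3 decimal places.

P(Priority=P1) = 0.04 + 0.05 + 0.03 + 0.07 = 0.19.
P(Priority=P2) = 0.03 + 0.08 + 0.08 + 0.09 = 0.28.
P(Priority=P3) = 0.08 + 0.05 + 0.05 + 0.06 = 0.24.
P(Priority ∈ {P1, P2, P3}) = 0.19 + 0.28 + 0.24 = 0.71; P(Resolution=1-3d, Priority ∈ {P1, P2, P3}) = 0.07 + 0.09 + 0.06 = 0.22.
P(Resolution=1-3d | Priority ∈ {P1, P2, P3}) = 0.22/0.71 = 0.310.

0.310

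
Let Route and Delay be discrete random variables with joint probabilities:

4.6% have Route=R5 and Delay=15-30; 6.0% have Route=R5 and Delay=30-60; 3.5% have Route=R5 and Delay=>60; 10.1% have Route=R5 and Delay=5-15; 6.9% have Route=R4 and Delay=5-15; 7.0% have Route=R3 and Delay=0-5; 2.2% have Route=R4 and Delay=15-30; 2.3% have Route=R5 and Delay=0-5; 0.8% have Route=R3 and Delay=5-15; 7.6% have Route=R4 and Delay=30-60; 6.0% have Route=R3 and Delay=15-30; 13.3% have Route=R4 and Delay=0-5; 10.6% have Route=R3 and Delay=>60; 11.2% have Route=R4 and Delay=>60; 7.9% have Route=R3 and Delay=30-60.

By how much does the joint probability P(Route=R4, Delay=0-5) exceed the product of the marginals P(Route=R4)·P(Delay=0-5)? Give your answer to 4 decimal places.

P(Route=R4) = 0.133 + 0.069 + 0.022 + 0.076 + 0.112 = 0.412.
P(Delay=0-5) = 0.070 + 0.133 + 0.023 = 0.226.
P(Route=R4, Delay=0-5) − P(Route=R4)P(Delay=0-5) = 0.133 − 0.412×0.226 = 0.0399.

0.0399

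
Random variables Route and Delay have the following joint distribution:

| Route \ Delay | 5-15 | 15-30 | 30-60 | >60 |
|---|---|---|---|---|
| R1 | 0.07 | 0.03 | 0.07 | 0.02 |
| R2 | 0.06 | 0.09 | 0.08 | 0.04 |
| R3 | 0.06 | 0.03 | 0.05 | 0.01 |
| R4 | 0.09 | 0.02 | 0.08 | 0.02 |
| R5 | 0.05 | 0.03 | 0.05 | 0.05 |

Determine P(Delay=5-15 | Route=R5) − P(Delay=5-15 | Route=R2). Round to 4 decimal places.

P(Route=R5) = 0.05 + 0.03 + 0.05 + 0.05 = 0.18; P(Delay=5-15 | Route=R5) = 0.05/0.18 = 0.27778.
P(Route=R2) = 0.06 + 0.09 + 0.08 + 0.04 = 0.27; P(Delay=5-15 | Route=R2) = 0.06/0.27 = 0.22222.
Difference = 0.0556.

0.0556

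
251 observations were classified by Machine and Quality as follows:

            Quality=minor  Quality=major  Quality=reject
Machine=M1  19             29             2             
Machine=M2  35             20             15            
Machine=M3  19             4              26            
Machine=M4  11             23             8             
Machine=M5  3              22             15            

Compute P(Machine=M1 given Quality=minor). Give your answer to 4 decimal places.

0.2184

Total with Quality=minor: 19 + 35 + 19 + 11 + 3 = 87.
P(Machine=M1 | Quality=minor) = 19/87 = 0.2184.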